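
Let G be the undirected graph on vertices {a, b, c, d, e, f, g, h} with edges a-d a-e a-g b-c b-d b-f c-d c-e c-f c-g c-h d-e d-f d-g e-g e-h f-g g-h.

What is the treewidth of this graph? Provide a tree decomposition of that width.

Treewidth 3.
Bags: B1 = {c, d, f, g}  B2 = {c, d, e, g}  B3 = {a, d, e, g}  B4 = {c, e, g, h}  B5 = {b, c, d, f}
Tree: B1–B2, B2–B3, B2–B4, B1–B5

The largest bag has 4 vertices, giving width 3; this decomposition certifies tw(G) ≤ 3. For the lower bound, the 4 vertices {c, d, e, g} are pairwise adjacent, and any tree decomposition puts a clique entirely inside one bag — forcing width ≥ 3. Combining the bounds, tw(G) = 3.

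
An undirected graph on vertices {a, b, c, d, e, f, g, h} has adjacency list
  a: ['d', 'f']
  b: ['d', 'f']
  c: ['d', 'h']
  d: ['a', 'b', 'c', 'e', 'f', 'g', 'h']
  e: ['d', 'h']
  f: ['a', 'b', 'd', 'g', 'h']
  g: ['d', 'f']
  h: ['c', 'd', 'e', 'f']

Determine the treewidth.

A width-2 tree decomposition is:
Bags: B1 = {a, d, f}  B2 = {b, d, f}  B3 = {d, f, h}  B4 = {c, d, h}  B5 = {d, e, h}  B6 = {d, f, g}
Tree: B1–B2, B2–B3, B3–B4, B3–B5, B3–B6
Each bag holds 3 vertices, so the decomposition has width 2, which upper-bounds the treewidth. On the other hand G contains the 3-clique {d, e, h}. A clique must lie in a single bag of any decomposition, so no decomposition can have width below 2. Therefore the treewidth is 2.

2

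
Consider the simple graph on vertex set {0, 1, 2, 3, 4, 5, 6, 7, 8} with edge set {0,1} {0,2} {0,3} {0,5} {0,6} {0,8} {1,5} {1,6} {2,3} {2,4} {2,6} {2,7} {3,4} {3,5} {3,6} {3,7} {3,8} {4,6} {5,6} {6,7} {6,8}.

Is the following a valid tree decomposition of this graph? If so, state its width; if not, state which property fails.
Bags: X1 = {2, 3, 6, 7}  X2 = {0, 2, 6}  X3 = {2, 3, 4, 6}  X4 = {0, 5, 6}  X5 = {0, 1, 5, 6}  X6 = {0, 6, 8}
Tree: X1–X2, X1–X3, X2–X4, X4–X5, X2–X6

A tree decomposition must satisfy three properties: every vertex lies in some bag; for every edge, both endpoints lie together in some bag; and for every vertex, the bags containing it form a connected subtree. Here edge (3,0) lies in no bag, so the decomposition is invalid.

No — edge (3,0) lies in no bag.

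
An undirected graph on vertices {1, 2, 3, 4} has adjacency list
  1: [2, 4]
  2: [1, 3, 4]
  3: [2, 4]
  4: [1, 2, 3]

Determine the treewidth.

2

A width-2 tree decomposition is:
Bags: B1 = {1, 2, 4}  B2 = {2, 3, 4}
Tree: B1–B2
Every bag has size at most 3, so the width is 3 − 1 = 2 and tw(G) ≤ 2. On the other hand G contains the 3-clique {1, 2, 4}. A clique must lie in a single bag of any decomposition, so no decomposition can have width below 2. Hence tw(G) = 2 exactly.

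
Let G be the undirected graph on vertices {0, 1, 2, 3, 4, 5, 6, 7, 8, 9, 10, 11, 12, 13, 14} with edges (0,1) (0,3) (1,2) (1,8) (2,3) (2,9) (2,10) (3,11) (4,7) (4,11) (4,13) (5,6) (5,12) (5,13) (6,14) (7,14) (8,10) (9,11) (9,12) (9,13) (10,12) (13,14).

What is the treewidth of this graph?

3

A width-3 tree decomposition is:
Bags: B1 = {5, 6, 7, 14}  B2 = {5, 7, 13, 14}  B3 = {4, 5, 7, 13}  B4 = {4, 5, 12, 13}  B5 = {4, 9, 12, 13}  B6 = {4, 9, 11, 12}  B7 = {9, 10, 11, 12}  B8 = {2, 9, 10, 11}  B9 = {2, 3, 10, 11}  B10 = {2, 3, 8, 10}  B11 = {1, 2, 3, 8}  B12 = {0, 1, 3, 8}
Tree: B1–B2, B2–B3, B3–B4, B4–B5, B5–B6, B6–B7, B7–B8, B8–B9, B9–B10, B10–B11, B11–B12
Each bag holds 4 vertices, so the decomposition has width 3, which upper-bounds the treewidth. For the lower bound: the 4 vertex sets {6,7,14}, {5}, {13}, {4,9,11,12} are disjoint, each induces a connected subgraph, and every pair is joined by at least one edge of G. Contracting each set to a single vertex therefore yields K_{4} as a minor, and since treewidth is minor-monotone, tw(G) ≥ tw(K_{4}) = 3. Therefore the treewidth is 3.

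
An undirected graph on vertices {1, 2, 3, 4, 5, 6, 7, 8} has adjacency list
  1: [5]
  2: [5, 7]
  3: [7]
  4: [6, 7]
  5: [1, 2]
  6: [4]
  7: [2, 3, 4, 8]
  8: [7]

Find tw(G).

A width-1 tree decomposition is:
Bags: B1 = {4, 7}  B2 = {2, 7}  B3 = {2, 5}  B4 = {3, 7}  B5 = {4, 6}  B6 = {1, 5}  B7 = {7, 8}
Tree: B1–B2, B2–B3, B1–B4, B1–B5, B3–B6, B1–B7
Each bag holds 2 vertices, so the decomposition has width 1, which upper-bounds the treewidth. Any graph with an edge has treewidth ≥ 1, and G has the edge 4–7. Therefore the treewidth is 1.

1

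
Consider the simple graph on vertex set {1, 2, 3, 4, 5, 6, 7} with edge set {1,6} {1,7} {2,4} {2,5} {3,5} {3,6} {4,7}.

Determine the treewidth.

2

A width-2 tree decomposition is:
Bags: B1 = {3, 5, 6}  B2 = {1, 5, 6}  B3 = {1, 5, 7}  B4 = {4, 5, 7}  B5 = {2, 4, 5}
Tree: B1–B2, B2–B3, B3–B4, B4–B5
Each bag holds 3 vertices, so the decomposition has width 2, which upper-bounds the treewidth. For the lower bound, G contains the cycle 5–3–6–1–7–4–2–5, so G is not a forest; only forests have treewidth ≤ 1, hence tw(G) ≥ 2. Therefore the treewidth is 2.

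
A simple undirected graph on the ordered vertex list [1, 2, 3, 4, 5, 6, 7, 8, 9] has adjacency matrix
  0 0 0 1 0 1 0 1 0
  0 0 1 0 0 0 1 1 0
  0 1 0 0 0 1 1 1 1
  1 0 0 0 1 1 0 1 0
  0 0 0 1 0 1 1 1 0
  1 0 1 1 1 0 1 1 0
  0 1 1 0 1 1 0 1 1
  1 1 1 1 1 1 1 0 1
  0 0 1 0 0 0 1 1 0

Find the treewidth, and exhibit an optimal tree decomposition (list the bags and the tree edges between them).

Every bag has size at most 4, so the width is 4 − 1 = 3 and tw(G) ≤ 3. Conversely, {3, 7, 8, 9} is a clique of size 4, and the vertices of any clique must share a bag in every tree decomposition; so some bag has ≥ 4 vertices and tw(G) ≥ 3. Combining the bounds, tw(G) = 3.

Treewidth 3.
One such decomposition:
Bags: B1 = {3, 6, 7, 8}  B2 = {2, 3, 7, 8}  B3 = {5, 6, 7, 8}  B4 = {4, 5, 6, 8}  B5 = {1, 4, 6, 8}  B6 = {3, 7, 8, 9}
Tree: B1–B2, B1–B3, B3–B4, B4–B5, B1–B6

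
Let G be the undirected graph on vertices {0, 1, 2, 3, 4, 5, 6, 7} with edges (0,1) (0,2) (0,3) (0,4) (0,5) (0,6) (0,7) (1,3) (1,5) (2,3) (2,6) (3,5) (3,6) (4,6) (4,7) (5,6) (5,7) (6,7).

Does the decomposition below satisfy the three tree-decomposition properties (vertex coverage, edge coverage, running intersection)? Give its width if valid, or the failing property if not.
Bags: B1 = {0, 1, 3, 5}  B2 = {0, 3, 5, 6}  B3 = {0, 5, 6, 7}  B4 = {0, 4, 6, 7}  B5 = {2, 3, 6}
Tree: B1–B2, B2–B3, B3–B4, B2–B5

No — edge (0,2) lies in no bag.

A tree decomposition must satisfy three properties: every vertex lies in some bag; for every edge, both endpoints lie together in some bag; and for every vertex, the bags containing it form a connected subtree. Here edge (0,2) lies in no bag, so the decomposition is invalid.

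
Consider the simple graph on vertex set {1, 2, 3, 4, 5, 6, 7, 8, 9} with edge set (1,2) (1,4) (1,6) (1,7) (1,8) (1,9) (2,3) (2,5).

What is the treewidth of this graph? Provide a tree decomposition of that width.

Treewidth 1.
Bags: B1 = {1, 7}  B2 = {1, 6}  B3 = {1, 2}  B4 = {1, 8}  B5 = {1, 4}  B6 = {1, 9}  B7 = {2, 3}  B8 = {2, 5}
Tree: B1–B2, B2–B3, B3–B4, B1–B5, B2–B6, B3–B7, B7–B8

Every bag has size at most 2, so the width is 2 − 1 = 1 and tw(G) ≤ 1. Any graph with an edge has treewidth ≥ 1, and G has the edge 7–1. Combining the bounds, tw(G) = 1.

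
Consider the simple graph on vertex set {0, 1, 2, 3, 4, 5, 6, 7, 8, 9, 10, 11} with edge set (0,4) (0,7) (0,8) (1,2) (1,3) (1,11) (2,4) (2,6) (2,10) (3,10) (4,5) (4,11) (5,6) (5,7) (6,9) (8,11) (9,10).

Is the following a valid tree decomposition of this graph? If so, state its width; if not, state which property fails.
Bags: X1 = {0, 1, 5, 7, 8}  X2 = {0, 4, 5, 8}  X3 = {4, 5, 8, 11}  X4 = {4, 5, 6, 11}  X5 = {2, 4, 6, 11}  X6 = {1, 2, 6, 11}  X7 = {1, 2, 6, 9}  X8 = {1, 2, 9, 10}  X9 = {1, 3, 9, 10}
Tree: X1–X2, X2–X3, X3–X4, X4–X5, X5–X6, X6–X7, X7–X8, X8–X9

No — bags containing vertex 1 are not connected in the tree.

A tree decomposition must satisfy three properties: every vertex lies in some bag; for every edge, both endpoints lie together in some bag; and for every vertex, the bags containing it form a connected subtree. Here bags containing vertex 1 are not connected in the tree, so the decomposition is invalid.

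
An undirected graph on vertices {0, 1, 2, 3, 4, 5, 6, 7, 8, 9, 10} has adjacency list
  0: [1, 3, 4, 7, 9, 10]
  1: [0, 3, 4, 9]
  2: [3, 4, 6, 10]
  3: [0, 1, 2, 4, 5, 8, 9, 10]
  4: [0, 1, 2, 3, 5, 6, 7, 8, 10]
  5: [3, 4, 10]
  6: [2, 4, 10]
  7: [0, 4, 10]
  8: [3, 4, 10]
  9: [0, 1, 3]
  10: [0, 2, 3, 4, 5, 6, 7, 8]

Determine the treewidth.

3

A width-3 tree decomposition is:
Bags: B1 = {2, 3, 4, 10}  B2 = {0, 3, 4, 10}  B3 = {0, 1, 3, 4}  B4 = {0, 1, 3, 9}  B5 = {2, 4, 6, 10}  B6 = {0, 4, 7, 10}  B7 = {3, 4, 5, 10}  B8 = {3, 4, 8, 10}
Tree: B1–B2, B2–B3, B3–B4, B1–B5, B2–B6, B2–B7, B2–B8
Every bag has size at most 4, so the width is 4 − 1 = 3 and tw(G) ≤ 3. Conversely, {0, 1, 3, 9} is a clique of size 4, and the vertices of any clique must share a bag in every tree decomposition; so some bag has ≥ 4 vertices and tw(G) ≥ 3. Combining the bounds, tw(G) = 3.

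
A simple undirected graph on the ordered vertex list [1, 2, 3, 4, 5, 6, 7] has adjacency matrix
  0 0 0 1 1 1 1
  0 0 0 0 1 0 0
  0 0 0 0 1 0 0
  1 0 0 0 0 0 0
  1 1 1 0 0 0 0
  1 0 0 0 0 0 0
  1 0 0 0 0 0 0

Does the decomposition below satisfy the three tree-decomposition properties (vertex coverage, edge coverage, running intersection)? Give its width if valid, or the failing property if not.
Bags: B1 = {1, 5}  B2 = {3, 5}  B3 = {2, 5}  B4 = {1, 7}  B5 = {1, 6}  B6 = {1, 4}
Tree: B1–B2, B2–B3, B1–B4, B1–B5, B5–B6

Checking the three conditions: (i) the bags cover all of {1, 2, 3, 4, 5, 6, 7}; (ii) for each edge, some bag contains both endpoints; (iii) the bags containing any fixed vertex form a subtree. All hold, so the decomposition is valid with width 2 − 1 = 1.

Yes; width 1.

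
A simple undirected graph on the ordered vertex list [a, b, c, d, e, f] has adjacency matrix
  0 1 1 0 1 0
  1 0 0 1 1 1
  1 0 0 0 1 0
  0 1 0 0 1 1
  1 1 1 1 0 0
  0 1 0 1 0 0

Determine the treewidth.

A width-2 tree decomposition is:
Bags: B1 = {b, d, e}  B2 = {a, b, e}  B3 = {b, d, f}  B4 = {a, c, e}
Tree: B1–B2, B1–B3, B2–B4
Every bag has size at most 3, so the width is 3 − 1 = 2 and tw(G) ≤ 2. On the other hand G contains the 3-clique {b, d, e}. A clique must lie in a single bag of any decomposition, so no decomposition can have width below 2. Hence tw(G) = 2 exactly.

2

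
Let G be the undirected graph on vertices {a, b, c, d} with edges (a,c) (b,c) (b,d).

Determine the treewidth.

A width-1 tree decomposition is:
Bags: B1 = {b, d}  B2 = {b, c}  B3 = {a, c}
Tree: B1–B2, B2–B3
The largest bag has 2 vertices, giving width 1; this decomposition certifies tw(G) ≤ 1. G has an edge, so its treewidth is at least 1. Combining the bounds, tw(G) = 1.

1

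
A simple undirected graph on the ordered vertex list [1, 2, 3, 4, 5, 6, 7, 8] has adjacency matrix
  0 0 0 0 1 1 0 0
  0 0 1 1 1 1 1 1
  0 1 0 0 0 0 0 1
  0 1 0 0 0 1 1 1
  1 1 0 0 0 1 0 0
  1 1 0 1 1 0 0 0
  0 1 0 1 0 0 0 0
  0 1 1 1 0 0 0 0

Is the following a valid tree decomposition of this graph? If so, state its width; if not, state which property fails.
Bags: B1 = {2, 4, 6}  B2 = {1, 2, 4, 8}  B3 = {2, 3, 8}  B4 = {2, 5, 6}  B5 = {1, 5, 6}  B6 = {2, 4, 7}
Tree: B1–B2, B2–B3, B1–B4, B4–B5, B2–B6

No — bags containing vertex 1 are not connected in the tree.

A tree decomposition must satisfy three properties: every vertex lies in some bag; for every edge, both endpoints lie together in some bag; and for every vertex, the bags containing it form a connected subtree. Here bags containing vertex 1 are not connected in the tree, so the decomposition is invalid.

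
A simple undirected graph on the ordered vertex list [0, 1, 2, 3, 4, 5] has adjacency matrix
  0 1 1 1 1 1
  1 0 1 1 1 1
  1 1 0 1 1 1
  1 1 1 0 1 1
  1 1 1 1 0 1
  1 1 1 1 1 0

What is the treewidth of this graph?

A width-5 tree decomposition is:
Bags: B1 = {0, 1, 2, 3, 4, 5}
Tree: (single bag)
A single bag containing all 6 vertices is trivially a valid decomposition of width 5. On the other hand G contains the 6-clique {0, 1, 2, 3, 4, 5}. A clique must lie in a single bag of any decomposition, so no decomposition can have width below 5. Combining the bounds, tw(G) = 5.

5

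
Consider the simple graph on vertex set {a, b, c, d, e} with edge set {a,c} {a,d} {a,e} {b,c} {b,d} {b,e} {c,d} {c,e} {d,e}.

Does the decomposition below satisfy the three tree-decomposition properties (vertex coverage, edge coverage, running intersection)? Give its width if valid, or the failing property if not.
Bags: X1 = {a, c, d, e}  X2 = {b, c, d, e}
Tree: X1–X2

Vertex coverage: the bags together contain {a, b, c, d, e}, the full vertex set. Edge coverage: each edge of G has both endpoints in at least one bag. Running intersection: for every vertex, the bags containing it form a connected subtree. All three properties hold, so this is a valid tree decomposition of width max|bag| − 1 = 3, and hence tw(G) ≤ 3.

Yes; width 3.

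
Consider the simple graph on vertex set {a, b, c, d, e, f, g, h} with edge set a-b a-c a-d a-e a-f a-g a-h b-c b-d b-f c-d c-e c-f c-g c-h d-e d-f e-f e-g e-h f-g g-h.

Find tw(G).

A width-4 tree decomposition is:
Bags: B1 = {a, c, e, f, g}  B2 = {a, c, d, e, f}  B3 = {a, c, e, g, h}  B4 = {a, b, c, d, f}
Tree: B1–B2, B1–B3, B2–B4
The largest bag has 5 vertices, giving width 4; this decomposition certifies tw(G) ≤ 4. For the lower bound, the 5 vertices {a, c, e, g, h} are pairwise adjacent, and any tree decomposition puts a clique entirely inside one bag — forcing width ≥ 4. The upper and lower bounds meet at 4, so that is the treewidth.

4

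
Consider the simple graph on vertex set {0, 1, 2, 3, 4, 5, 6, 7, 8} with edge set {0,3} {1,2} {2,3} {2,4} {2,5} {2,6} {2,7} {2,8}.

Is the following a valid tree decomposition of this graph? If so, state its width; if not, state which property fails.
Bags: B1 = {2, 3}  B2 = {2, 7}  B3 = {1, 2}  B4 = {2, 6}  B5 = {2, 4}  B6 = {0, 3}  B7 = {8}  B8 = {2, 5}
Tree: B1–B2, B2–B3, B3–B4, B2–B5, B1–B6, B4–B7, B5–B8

A tree decomposition must satisfy three properties: every vertex lies in some bag; for every edge, both endpoints lie together in some bag; and for every vertex, the bags containing it form a connected subtree. Here edge (2,8) lies in no bag, so the decomposition is invalid.

No — edge (2,8) lies in no bag.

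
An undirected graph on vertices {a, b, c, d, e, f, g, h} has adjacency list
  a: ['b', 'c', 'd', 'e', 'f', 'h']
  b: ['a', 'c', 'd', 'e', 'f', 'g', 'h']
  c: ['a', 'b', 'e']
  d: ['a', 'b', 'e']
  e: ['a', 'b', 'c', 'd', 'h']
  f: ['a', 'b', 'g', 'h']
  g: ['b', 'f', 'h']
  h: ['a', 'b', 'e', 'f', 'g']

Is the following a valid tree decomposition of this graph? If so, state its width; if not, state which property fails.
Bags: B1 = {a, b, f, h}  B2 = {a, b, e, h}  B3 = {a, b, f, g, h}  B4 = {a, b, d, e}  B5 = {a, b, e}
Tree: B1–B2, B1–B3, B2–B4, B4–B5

A tree decomposition must satisfy three properties: every vertex lies in some bag; for every edge, both endpoints lie together in some bag; and for every vertex, the bags containing it form a connected subtree. Here vertex c appears in no bag, so the decomposition is invalid.

No — vertex c appears in no bag.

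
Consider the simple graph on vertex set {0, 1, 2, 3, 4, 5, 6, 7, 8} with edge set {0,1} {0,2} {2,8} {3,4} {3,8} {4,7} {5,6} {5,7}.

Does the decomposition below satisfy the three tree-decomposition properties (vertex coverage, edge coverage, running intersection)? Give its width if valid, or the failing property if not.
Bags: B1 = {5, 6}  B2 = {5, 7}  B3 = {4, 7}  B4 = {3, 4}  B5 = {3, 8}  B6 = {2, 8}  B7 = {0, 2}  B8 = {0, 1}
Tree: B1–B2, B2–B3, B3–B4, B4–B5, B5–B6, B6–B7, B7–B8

Vertex coverage: the bags together contain {0, 1, 2, 3, 4, 5, 6, 7, 8}, the full vertex set. Edge coverage: each edge of G has both endpoints in at least one bag. Running intersection: for every vertex, the bags containing it form a connected subtree. All three properties hold, so this is a valid tree decomposition of width max|bag| − 1 = 1, and hence tw(G) ≤ 1.

Yes; width 1.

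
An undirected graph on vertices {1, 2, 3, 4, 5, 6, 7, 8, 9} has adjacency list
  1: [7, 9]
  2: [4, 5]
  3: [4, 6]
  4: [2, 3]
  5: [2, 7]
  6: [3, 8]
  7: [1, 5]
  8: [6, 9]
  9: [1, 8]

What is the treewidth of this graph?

2

A width-2 tree decomposition is:
Bags: B1 = {1, 8, 9}  B2 = {1, 7, 8}  B3 = {5, 7, 8}  B4 = {2, 5, 8}  B5 = {2, 4, 8}  B6 = {3, 4, 8}  B7 = {3, 6, 8}
Tree: B1–B2, B2–B3, B3–B4, B4–B5, B5–B6, B6–B7
Every bag has size at most 3, so the width is 3 − 1 = 2 and tw(G) ≤ 2. For the lower bound, G contains the cycle 8–9–1–7–5–2–4–3–6–8, so G is not a forest; only forests have treewidth ≤ 1, hence tw(G) ≥ 2. Combining the bounds, tw(G) = 2.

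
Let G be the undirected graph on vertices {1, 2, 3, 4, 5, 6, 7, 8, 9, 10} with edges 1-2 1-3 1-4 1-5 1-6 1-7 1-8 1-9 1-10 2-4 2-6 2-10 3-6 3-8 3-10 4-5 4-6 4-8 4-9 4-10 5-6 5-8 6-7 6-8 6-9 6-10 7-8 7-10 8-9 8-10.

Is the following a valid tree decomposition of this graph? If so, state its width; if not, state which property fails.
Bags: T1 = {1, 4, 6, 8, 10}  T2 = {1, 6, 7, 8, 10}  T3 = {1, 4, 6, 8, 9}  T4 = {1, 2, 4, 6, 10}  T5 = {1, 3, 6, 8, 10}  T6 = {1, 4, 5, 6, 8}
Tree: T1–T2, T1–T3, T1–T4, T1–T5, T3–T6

Yes; width 4.

Vertex coverage: the bags together contain {1, 2, 3, 4, 5, 6, 7, 8, 9, 10}, the full vertex set. Edge coverage: each edge of G has both endpoints in at least one bag. Running intersection: for every vertex, the bags containing it form a connected subtree. All three properties hold, so this is a valid tree decomposition of width max|bag| − 1 = 4, and hence tw(G) ≤ 4.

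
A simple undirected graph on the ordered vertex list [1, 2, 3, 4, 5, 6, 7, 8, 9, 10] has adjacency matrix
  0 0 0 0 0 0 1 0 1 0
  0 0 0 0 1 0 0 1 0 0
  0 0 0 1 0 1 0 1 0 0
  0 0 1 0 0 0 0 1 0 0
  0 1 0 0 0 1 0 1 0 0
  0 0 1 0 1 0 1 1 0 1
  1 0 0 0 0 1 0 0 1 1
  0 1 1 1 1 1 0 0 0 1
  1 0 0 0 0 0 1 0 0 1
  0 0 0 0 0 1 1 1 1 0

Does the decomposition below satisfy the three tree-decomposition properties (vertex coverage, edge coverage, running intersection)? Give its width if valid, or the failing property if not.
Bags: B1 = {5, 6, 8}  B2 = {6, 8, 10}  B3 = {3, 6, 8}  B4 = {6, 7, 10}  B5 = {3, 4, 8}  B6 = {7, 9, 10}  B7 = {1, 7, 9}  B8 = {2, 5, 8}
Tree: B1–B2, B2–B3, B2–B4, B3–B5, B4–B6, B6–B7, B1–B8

Yes; width 2.

Vertex coverage: the bags together contain {1, 2, 3, 4, 5, 6, 7, 8, 9, 10}, the full vertex set. Edge coverage: each edge of G has both endpoints in at least one bag. Running intersection: for every vertex, the bags containing it form a connected subtree. All three properties hold, so this is a valid tree decomposition of width max|bag| − 1 = 2, and hence tw(G) ≤ 2.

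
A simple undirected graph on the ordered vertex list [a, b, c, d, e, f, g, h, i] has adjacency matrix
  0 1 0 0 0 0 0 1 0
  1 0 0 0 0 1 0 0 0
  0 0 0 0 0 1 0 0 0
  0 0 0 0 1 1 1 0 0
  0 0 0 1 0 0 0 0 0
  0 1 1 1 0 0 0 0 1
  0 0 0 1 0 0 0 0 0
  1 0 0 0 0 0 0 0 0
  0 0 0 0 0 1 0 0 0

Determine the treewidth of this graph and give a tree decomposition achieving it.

Treewidth 1.
One such decomposition:
Bags: B1 = {c, f}  B2 = {b, f}  B3 = {d, f}  B4 = {f, i}  B5 = {d, e}  B6 = {a, b}  B7 = {d, g}  B8 = {a, h}
Tree: B1–B2, B1–B3, B3–B4, B3–B5, B2–B6, B5–B7, B6–B8

Each bag holds 2 vertices, so the decomposition has width 1, which upper-bounds the treewidth. Since G has at least one edge (e.g. c–f), it is not an edgeless graph, so tw(G) ≥ 1. The upper and lower bounds meet at 1, so that is the treewidth.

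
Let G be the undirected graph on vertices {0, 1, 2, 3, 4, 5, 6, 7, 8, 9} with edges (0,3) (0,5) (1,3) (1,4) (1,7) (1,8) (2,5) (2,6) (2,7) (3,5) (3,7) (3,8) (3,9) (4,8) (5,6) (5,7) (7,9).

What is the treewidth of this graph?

2

A width-2 tree decomposition is:
Bags: B1 = {1, 3, 7}  B2 = {3, 5, 7}  B3 = {1, 3, 8}  B4 = {2, 5, 7}  B5 = {2, 5, 6}  B6 = {0, 3, 5}  B7 = {1, 4, 8}  B8 = {3, 7, 9}
Tree: B1–B2, B1–B3, B2–B4, B4–B5, B2–B6, B3–B7, B2–B8
Every bag has size at most 3, so the width is 3 − 1 = 2 and tw(G) ≤ 2. Conversely, {2, 5, 6} is a clique of size 3, and the vertices of any clique must share a bag in every tree decomposition; so some bag has ≥ 3 vertices and tw(G) ≥ 2. Therefore the treewidth is 2.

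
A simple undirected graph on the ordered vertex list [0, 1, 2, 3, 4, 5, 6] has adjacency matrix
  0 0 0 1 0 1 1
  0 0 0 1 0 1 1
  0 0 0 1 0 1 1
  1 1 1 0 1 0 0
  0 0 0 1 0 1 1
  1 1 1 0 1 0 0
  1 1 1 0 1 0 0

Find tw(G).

3

A width-3 tree decomposition is:
Bags: B1 = {1, 3, 5, 6}  B2 = {0, 3, 5, 6}  B3 = {2, 3, 5, 6}  B4 = {3, 4, 5, 6}
Tree: B1–B2, B2–B3, B3–B4
Every bag has size at most 4, so the width is 4 − 1 = 3 and tw(G) ≤ 3. For the lower bound: the 4 vertex sets {1,3}, {0,6}, {5}, {2} are disjoint, each induces a connected subgraph, and every pair is joined by at least one edge of G. Contracting each set to a single vertex therefore yields K_{4} as a minor, and since treewidth is minor-monotone, tw(G) ≥ tw(K_{4}) = 3. Hence tw(G) = 3 exactly.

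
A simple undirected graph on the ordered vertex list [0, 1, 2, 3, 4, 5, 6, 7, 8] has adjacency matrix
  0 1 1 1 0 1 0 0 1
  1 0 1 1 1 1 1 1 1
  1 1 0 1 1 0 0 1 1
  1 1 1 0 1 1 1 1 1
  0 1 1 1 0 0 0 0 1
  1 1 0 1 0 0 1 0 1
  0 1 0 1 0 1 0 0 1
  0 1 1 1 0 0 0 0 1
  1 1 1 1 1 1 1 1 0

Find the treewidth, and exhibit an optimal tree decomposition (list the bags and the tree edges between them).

Every bag has size at most 5, so the width is 5 − 1 = 4 and tw(G) ≤ 4. For the lower bound, the 5 vertices {0, 1, 2, 3, 8} are pairwise adjacent, and any tree decomposition puts a clique entirely inside one bag — forcing width ≥ 4. Combining the bounds, tw(G) = 4.

Treewidth 4.
One such decomposition:
Bags: B1 = {0, 1, 3, 5, 8}  B2 = {0, 1, 2, 3, 8}  B3 = {1, 2, 3, 7, 8}  B4 = {1, 2, 3, 4, 8}  B5 = {1, 3, 5, 6, 8}
Tree: B1–B2, B2–B3, B2–B4, B1–B5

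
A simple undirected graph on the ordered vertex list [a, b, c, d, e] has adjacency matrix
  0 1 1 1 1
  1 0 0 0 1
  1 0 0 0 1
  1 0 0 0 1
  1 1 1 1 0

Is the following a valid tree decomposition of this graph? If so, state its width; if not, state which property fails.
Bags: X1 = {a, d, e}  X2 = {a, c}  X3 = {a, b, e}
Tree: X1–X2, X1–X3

No — edge (e,c) lies in no bag.

A tree decomposition must satisfy three properties: every vertex lies in some bag; for every edge, both endpoints lie together in some bag; and for every vertex, the bags containing it form a connected subtree. Here edge (e,c) lies in no bag, so the decomposition is invalid.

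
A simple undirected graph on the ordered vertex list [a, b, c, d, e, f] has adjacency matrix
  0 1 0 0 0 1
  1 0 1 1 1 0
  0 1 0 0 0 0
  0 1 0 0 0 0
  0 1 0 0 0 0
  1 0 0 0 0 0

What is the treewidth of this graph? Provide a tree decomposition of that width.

The largest bag has 2 vertices, giving width 1; this decomposition certifies tw(G) ≤ 1. G has an edge, so its treewidth is at least 1. Combining the bounds, tw(G) = 1.

Treewidth 1.
One such decomposition:
Bags: B1 = {b, d}  B2 = {a, b}  B3 = {b, e}  B4 = {a, f}  B5 = {b, c}
Tree: B1–B2, B1–B3, B2–B4, B3–B5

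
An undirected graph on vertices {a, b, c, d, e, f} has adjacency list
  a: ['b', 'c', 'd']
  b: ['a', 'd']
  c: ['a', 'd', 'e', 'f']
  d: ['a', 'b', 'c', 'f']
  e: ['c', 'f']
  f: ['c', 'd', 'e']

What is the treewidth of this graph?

A width-2 tree decomposition is:
Bags: B1 = {c, d, f}  B2 = {c, e, f}  B3 = {a, c, d}  B4 = {a, b, d}
Tree: B1–B2, B1–B3, B3–B4
Each bag holds 3 vertices, so the decomposition has width 2, which upper-bounds the treewidth. Conversely, {c, d, f} is a clique of size 3, and the vertices of any clique must share a bag in every tree decomposition; so some bag has ≥ 3 vertices and tw(G) ≥ 2. Hence tw(G) = 2 exactly.

2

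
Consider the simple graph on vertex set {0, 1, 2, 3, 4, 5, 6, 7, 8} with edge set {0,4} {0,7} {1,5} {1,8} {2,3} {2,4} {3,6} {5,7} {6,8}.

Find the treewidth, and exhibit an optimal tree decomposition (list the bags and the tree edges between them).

Treewidth 2.
One optimal decomposition is:
Bags: B1 = {0, 4, 7}  B2 = {4, 5, 7}  B3 = {1, 4, 5}  B4 = {1, 4, 8}  B5 = {4, 6, 8}  B6 = {3, 4, 6}  B7 = {2, 3, 4}
Tree: B1–B2, B2–B3, B3–B4, B4–B5, B5–B6, B6–B7

Each bag holds 3 vertices, so the decomposition has width 2, which upper-bounds the treewidth. The edges 4–0–7–5–1–8–6–3–2–4 form a cycle, so G is not a tree and its treewidth is at least 2. Combining the bounds, tw(G) = 2.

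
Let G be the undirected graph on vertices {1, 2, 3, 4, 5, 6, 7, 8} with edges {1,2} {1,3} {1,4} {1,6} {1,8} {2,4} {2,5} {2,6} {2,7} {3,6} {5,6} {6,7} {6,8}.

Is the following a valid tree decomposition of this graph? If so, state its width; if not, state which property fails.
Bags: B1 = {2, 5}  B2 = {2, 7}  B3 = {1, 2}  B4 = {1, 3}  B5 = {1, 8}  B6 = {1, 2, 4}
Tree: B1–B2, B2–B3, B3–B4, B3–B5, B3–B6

A tree decomposition must satisfy three properties: every vertex lies in some bag; for every edge, both endpoints lie together in some bag; and for every vertex, the bags containing it form a connected subtree. Here vertex 6 appears in no bag, so the decomposition is invalid.

No — vertex 6 appears in no bag.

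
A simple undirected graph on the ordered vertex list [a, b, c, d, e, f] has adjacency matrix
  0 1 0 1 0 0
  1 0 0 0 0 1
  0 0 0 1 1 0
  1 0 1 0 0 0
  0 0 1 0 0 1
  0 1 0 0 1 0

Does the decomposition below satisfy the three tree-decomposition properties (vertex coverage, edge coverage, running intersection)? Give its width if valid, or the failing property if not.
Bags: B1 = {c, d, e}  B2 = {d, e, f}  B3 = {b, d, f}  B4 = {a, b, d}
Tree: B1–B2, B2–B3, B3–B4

Checking the three conditions: (i) the bags cover all of {a, b, c, d, e, f}; (ii) for each edge, some bag contains both endpoints; (iii) the bags containing any fixed vertex form a subtree. All hold, so the decomposition is valid with width 3 − 1 = 2.

Yes; width 2.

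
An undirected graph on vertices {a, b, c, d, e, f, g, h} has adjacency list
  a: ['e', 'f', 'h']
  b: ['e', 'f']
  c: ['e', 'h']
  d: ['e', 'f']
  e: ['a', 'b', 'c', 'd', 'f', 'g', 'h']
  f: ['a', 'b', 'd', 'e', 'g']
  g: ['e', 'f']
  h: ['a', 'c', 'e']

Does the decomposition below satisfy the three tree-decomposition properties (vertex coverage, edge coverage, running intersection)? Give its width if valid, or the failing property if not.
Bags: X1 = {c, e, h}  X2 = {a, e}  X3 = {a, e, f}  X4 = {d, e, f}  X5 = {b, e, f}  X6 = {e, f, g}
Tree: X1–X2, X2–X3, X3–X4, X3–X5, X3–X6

No — edge (h,a) lies in no bag.

A tree decomposition must satisfy three properties: every vertex lies in some bag; for every edge, both endpoints lie together in some bag; and for every vertex, the bags containing it form a connected subtree. Here edge (h,a) lies in no bag, so the decomposition is invalid.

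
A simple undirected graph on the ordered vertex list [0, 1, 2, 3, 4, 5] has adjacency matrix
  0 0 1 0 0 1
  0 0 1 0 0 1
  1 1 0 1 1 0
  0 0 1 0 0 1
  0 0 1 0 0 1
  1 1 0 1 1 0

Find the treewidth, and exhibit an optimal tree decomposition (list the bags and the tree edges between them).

Treewidth 2.
One optimal decomposition is:
Bags: B1 = {2, 4, 5}  B2 = {0, 2, 5}  B3 = {1, 2, 5}  B4 = {2, 3, 5}
Tree: B1–B2, B2–B3, B3–B4

Each bag holds 3 vertices, so the decomposition has width 2, which upper-bounds the treewidth. For the lower bound, G contains the cycle 4–5–0–2–4, so G is not a forest; only forests have treewidth ≤ 1, hence tw(G) ≥ 2. Hence tw(G) = 2 exactly.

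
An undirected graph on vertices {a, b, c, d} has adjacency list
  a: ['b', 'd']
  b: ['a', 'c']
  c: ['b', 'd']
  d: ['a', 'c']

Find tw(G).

2

A width-2 tree decomposition is:
Bags: B1 = {b, c, d}  B2 = {a, b, d}
Tree: B1–B2
Each bag holds 3 vertices, so the decomposition has width 2, which upper-bounds the treewidth. For the lower bound, G contains the cycle b–c–d–a–b, so G is not a forest; only forests have treewidth ≤ 1, hence tw(G) ≥ 2. Therefore the treewidth is 2.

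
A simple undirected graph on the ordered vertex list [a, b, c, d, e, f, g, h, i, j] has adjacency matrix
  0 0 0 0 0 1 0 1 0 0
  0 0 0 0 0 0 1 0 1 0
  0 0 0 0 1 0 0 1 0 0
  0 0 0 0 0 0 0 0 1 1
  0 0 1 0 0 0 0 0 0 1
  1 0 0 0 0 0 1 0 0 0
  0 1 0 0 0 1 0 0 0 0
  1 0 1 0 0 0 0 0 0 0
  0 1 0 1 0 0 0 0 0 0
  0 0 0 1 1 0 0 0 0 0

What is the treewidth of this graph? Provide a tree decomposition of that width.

Treewidth 2.
One optimal decomposition is:
Bags: B1 = {a, f, h}  B2 = {c, f, h}  B3 = {c, e, f}  B4 = {e, f, j}  B5 = {d, f, j}  B6 = {d, f, i}  B7 = {b, f, i}  B8 = {b, f, g}
Tree: B1–B2, B2–B3, B3–B4, B4–B5, B5–B6, B6–B7, B7–B8

The largest bag has 3 vertices, giving width 2; this decomposition certifies tw(G) ≤ 2. Since f–a–h–c–e–j–d–i–b–g–f is a cycle in G, G is not acyclic. Forests are exactly the graphs of treewidth ≤ 1, so tw(G) ≥ 2. The upper and lower bounds meet at 2, so that is the treewidth.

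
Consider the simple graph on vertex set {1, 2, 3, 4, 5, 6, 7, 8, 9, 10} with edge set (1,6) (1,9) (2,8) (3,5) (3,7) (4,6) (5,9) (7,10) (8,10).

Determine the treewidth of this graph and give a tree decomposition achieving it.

Treewidth 1.
Bags: B1 = {4, 6}  B2 = {1, 6}  B3 = {1, 9}  B4 = {5, 9}  B5 = {3, 5}  B6 = {3, 7}  B7 = {7, 10}  B8 = {8, 10}  B9 = {2, 8}
Tree: B1–B2, B2–B3, B3–B4, B4–B5, B5–B6, B6–B7, B7–B8, B8–B9

Every bag has size at most 2, so the width is 2 − 1 = 1 and tw(G) ≤ 1. G has an edge, so its treewidth is at least 1. The upper and lower bounds meet at 1, so that is the treewidth.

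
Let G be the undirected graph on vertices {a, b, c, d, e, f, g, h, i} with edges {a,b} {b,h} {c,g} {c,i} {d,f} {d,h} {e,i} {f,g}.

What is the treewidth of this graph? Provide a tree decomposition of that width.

Every bag has size at most 2, so the width is 2 − 1 = 1 and tw(G) ≤ 1. Any graph with an edge has treewidth ≥ 1, and G has the edge a–b. Hence tw(G) = 1 exactly.

Treewidth 1.
One optimal decomposition is:
Bags: B1 = {a, b}  B2 = {b, h}  B3 = {d, h}  B4 = {d, f}  B5 = {f, g}  B6 = {c, g}  B7 = {c, i}  B8 = {e, i}
Tree: B1–B2, B2–B3, B3–B4, B4–B5, B5–B6, B6–B7, B7–B8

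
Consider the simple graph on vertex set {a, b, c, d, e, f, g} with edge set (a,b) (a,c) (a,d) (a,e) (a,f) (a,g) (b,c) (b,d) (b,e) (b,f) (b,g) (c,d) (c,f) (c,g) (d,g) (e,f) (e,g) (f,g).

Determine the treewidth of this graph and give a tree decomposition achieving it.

The largest bag has 5 vertices, giving width 4; this decomposition certifies tw(G) ≤ 4. Conversely, {a, b, e, f, g} is a clique of size 5, and the vertices of any clique must share a bag in every tree decomposition; so some bag has ≥ 5 vertices and tw(G) ≥ 4. The upper and lower bounds meet at 4, so that is the treewidth.

Treewidth 4.
One optimal decomposition is:
Bags: B1 = {a, b, e, f, g}  B2 = {a, b, c, f, g}  B3 = {a, b, c, d, g}
Tree: B1–B2, B2–B3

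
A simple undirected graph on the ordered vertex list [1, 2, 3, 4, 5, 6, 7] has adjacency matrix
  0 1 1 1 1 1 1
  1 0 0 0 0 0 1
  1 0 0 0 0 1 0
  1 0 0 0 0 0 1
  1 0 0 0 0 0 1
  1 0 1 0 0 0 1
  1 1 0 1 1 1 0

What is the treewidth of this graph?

2

A width-2 tree decomposition is:
Bags: B1 = {1, 5, 7}  B2 = {1, 6, 7}  B3 = {1, 4, 7}  B4 = {1, 3, 6}  B5 = {1, 2, 7}
Tree: B1–B2, B2–B3, B2–B4, B1–B5
The largest bag has 3 vertices, giving width 2; this decomposition certifies tw(G) ≤ 2. On the other hand G contains the 3-clique {1, 3, 6}. A clique must lie in a single bag of any decomposition, so no decomposition can have width below 2. The upper and lower bounds meet at 2, so that is the treewidth.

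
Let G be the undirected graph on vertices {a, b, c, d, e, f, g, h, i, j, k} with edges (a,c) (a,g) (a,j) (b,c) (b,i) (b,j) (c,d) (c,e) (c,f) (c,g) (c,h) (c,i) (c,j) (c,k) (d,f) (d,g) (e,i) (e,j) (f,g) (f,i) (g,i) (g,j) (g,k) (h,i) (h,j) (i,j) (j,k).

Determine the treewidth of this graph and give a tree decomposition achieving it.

Treewidth 3.
Bags: B1 = {b, c, i, j}  B2 = {c, g, i, j}  B3 = {c, g, j, k}  B4 = {a, c, g, j}  B5 = {c, h, i, j}  B6 = {c, f, g, i}  B7 = {c, e, i, j}  B8 = {c, d, f, g}
Tree: B1–B2, B2–B3, B3–B4, B1–B5, B2–B6, B5–B7, B6–B8

Each bag holds 4 vertices, so the decomposition has width 3, which upper-bounds the treewidth. For the lower bound, the 4 vertices {c, d, f, g} are pairwise adjacent, and any tree decomposition puts a clique entirely inside one bag — forcing width ≥ 3. Combining the bounds, tw(G) = 3.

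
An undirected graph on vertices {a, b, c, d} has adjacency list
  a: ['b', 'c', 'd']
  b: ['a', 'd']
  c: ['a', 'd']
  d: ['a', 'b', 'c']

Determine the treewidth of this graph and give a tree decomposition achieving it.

Each bag holds 3 vertices, so the decomposition has width 2, which upper-bounds the treewidth. Conversely, {a, c, d} is a clique of size 3, and the vertices of any clique must share a bag in every tree decomposition; so some bag has ≥ 3 vertices and tw(G) ≥ 2. The upper and lower bounds meet at 2, so that is the treewidth.

Treewidth 2.
One optimal decomposition is:
Bags: B1 = {a, c, d}  B2 = {a, b, d}
Tree: B1–B2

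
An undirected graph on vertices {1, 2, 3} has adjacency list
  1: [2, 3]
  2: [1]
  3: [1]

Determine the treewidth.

A width-1 tree decomposition is:
Bags: B1 = {1, 3}  B2 = {1, 2}
Tree: B1–B2
Every bag has size at most 2, so the width is 2 − 1 = 1 and tw(G) ≤ 1. Since G has at least one edge (e.g. 3–1), it is not an edgeless graph, so tw(G) ≥ 1. Therefore the treewidth is 1.

1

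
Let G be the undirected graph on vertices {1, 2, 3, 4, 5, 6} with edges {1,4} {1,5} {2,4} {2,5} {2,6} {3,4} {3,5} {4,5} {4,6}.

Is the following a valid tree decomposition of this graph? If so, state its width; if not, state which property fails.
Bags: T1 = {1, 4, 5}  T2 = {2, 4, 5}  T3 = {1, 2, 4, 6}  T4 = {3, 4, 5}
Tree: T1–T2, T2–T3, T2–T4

A tree decomposition must satisfy three properties: every vertex lies in some bag; for every edge, both endpoints lie together in some bag; and for every vertex, the bags containing it form a connected subtree. Here bags containing vertex 1 are not connected in the tree, so the decomposition is invalid.

No — bags containing vertex 1 are not connected in the tree.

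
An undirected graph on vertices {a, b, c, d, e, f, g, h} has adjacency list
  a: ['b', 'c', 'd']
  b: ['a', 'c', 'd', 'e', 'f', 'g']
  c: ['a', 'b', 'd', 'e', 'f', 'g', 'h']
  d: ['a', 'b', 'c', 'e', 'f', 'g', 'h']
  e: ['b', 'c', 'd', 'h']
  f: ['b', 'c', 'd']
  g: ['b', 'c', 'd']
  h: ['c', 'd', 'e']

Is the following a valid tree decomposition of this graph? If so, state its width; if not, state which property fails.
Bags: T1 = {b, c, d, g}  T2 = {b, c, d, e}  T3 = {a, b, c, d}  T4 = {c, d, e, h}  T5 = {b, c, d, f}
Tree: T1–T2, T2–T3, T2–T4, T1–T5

Yes; width 3.

Every vertex of G appears in some bag (union = {a, b, c, d, e, f, g, h}); every edge is covered by a bag; and for each vertex v the set of bags containing v is connected in the bag tree. The decomposition is therefore valid. The largest bag has 4 vertices, so the width is 3.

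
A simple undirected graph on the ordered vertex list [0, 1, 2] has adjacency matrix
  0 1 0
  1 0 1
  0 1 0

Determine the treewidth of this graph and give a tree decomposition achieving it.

Each bag holds 2 vertices, so the decomposition has width 1, which upper-bounds the treewidth. G has an edge, so its treewidth is at least 1. Hence tw(G) = 1 exactly.

Treewidth 1.
One such decomposition:
Bags: B1 = {1, 2}  B2 = {0, 1}
Tree: B1–B2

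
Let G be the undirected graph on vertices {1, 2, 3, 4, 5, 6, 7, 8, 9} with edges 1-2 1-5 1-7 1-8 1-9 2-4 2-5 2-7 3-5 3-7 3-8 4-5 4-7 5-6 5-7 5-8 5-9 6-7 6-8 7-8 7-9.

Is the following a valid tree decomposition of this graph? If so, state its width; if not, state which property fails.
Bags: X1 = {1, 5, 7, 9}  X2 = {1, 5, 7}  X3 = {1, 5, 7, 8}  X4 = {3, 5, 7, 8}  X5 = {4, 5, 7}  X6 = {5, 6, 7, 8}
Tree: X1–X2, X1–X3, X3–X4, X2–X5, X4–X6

No — vertex 2 appears in no bag.

A tree decomposition must satisfy three properties: every vertex lies in some bag; for every edge, both endpoints lie together in some bag; and for every vertex, the bags containing it form a connected subtree. Here vertex 2 appears in no bag, so the decomposition is invalid.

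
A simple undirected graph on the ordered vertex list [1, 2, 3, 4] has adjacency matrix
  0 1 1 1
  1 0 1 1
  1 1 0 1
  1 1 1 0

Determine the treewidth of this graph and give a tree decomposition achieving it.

Treewidth 3.
One optimal decomposition is:
Bags: B1 = {1, 2, 3, 4}
Tree: (single bag)

A single bag containing all 4 vertices is trivially a valid decomposition of width 3. For the lower bound, the 4 vertices {1, 2, 3, 4} are pairwise adjacent, and any tree decomposition puts a clique entirely inside one bag — forcing width ≥ 3. The upper and lower bounds meet at 3, so that is the treewidth.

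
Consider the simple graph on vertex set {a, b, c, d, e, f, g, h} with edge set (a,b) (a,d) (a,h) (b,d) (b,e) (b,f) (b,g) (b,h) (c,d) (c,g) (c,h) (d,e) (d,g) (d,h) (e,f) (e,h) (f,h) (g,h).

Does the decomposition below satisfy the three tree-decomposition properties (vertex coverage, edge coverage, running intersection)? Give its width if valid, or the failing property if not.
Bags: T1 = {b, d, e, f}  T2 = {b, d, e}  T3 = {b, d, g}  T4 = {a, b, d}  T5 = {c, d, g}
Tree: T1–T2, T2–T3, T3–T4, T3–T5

No — vertex h appears in no bag.

A tree decomposition must satisfy three properties: every vertex lies in some bag; for every edge, both endpoints lie together in some bag; and for every vertex, the bags containing it form a connected subtree. Here vertex h appears in no bag, so the decomposition is invalid.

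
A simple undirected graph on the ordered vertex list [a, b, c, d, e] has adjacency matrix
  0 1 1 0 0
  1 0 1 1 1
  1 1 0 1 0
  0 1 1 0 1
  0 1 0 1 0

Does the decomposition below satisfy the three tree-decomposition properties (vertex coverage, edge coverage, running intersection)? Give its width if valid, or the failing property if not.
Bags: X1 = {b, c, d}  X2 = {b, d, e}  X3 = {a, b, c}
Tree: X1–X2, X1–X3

Yes; width 2.

Every vertex of G appears in some bag (union = {a, b, c, d, e}); every edge is covered by a bag; and for each vertex v the set of bags containing v is connected in the bag tree. The decomposition is therefore valid. The largest bag has 3 vertices, so the width is 2.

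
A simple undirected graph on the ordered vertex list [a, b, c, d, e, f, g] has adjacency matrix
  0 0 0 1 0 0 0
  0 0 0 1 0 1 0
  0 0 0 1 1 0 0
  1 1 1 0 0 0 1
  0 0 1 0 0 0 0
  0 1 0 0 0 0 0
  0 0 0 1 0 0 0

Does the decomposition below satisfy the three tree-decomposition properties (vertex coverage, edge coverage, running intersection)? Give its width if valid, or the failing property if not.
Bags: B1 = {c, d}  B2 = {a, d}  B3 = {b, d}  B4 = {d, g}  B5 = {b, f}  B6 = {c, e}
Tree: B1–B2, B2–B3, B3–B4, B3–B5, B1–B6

Every vertex of G appears in some bag (union = {a, b, c, d, e, f, g}); every edge is covered by a bag; and for each vertex v the set of bags containing v is connected in the bag tree. The decomposition is therefore valid. The largest bag has 2 vertices, so the width is 1.

Yes; width 1.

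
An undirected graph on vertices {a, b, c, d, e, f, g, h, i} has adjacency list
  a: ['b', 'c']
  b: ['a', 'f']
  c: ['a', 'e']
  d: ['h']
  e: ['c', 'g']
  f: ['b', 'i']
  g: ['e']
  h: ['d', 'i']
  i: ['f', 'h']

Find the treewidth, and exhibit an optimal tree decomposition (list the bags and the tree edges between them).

Each bag holds 2 vertices, so the decomposition has width 1, which upper-bounds the treewidth. Since G has at least one edge (e.g. g–e), it is not an edgeless graph, so tw(G) ≥ 1. Hence tw(G) = 1 exactly.

Treewidth 1.
One such decomposition:
Bags: B1 = {e, g}  B2 = {c, e}  B3 = {a, c}  B4 = {a, b}  B5 = {b, f}  B6 = {f, i}  B7 = {h, i}  B8 = {d, h}
Tree: B1–B2, B2–B3, B3–B4, B4–B5, B5–B6, B6–B7, B7–B8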